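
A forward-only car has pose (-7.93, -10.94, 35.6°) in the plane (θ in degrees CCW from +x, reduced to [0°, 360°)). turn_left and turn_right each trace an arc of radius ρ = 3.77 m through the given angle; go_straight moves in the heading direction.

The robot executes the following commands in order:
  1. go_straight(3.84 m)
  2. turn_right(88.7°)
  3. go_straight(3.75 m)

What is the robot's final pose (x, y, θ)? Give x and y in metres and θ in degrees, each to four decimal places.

(2.6533, -12.5053, 306.9000°)

set_pose: (x, y, θ) = (-7.9300, -10.9400, 35.6000°), ρ = 3.77
go_straight(3.84): x += 3.84·cos θ, y += 3.84·sin θ → (-4.8077, -8.7046, 35.6000°)
turn_right(88.7°): centre at ρ to the right, rotate −88.7° → (0.4017, -9.5065, -53.1000° ≡ 306.9000°)
go_straight(3.75): x += 3.75·cos θ, y += 3.75·sin θ → (2.6533, -12.5053, 306.9000°)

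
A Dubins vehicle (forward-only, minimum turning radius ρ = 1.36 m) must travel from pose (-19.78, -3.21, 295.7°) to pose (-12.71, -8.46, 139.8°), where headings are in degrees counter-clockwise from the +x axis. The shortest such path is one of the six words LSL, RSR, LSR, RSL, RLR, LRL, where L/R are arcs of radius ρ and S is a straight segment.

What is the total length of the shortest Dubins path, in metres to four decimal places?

Let ψ = atan2(Δy, Δx) = atan2(-5.25, 7.07) = -36.5966° be the start→goal bearing.
Normalize: d = |goal − start| / ρ = 8.806100/1.36 = 6.475074, α = (θ_start − ψ) mod 360° = 332.2966° = 5.799670 rad, β = (θ_goal − ψ) mod 360° = 176.3966° = 3.078702 rad.
Common terms: sin α = -0.464894, cos α = 0.885366, sin β = 0.062849, cos β = -0.998023, cos(α−β) = -0.912834, d² = 41.926579. Work in radians in the unit-radius frame; every candidate has L = ρ·(t + p + q).
LSL: p² = 2 + d² − 2cos(α−β) + 2d(sin α − sin β) = 38.917893; p = √p² = 6.238421; φ = atan2(cos β − cos α, d + sin α − sin β) = -0.306687 rad; t = (φ − α) mod 2π = 0.176828 rad, q = (β − φ) mod 2π = 3.385389 rad → L = 1.36·(0.176828 + 6.238421 + 3.385389) = 1.36·9.800638 = 13.328867 m
RSR: p² = 2 + d² − 2cos(α−β) + 2d(sin β − sin α) = 52.586602; p = √p² = 7.251662; φ = atan2(cos α − cos β, d − sin α + sin β) = 0.262730 rad; t = (α − φ) mod 2π = 5.536940 rad, q = (φ − β) mod 2π = 3.467214 rad → L = 1.36·(5.536940 + 7.251662 + 3.467214) = 1.36·16.255816 = 22.107909 m
LSR: p² = d² − 2 + 2cos(α−β) + 2d(sin α + sin β) = 32.894370; p = √p² = 5.735361; φ = atan2(−cos α − cos β, d + sin α + sin β) − atan2(−2, p) = 0.354077 rad; t = (φ − α) mod 2π = 0.837592 rad, q = (φ − β) mod 2π = 3.558560 rad → L = 1.36·(0.837592 + 5.735361 + 3.558560) = 1.36·10.131513 = 13.778858 m
RSL: p² = d² − 2 + 2cos(α−β) − 2d(sin α + sin β) = 43.307451; p = √p² = 6.580840; φ = atan2(cos α + cos β, d − sin α − sin β) − atan2(2, p) = -0.311422 rad; t = (α − φ) mod 2π = 6.111093 rad, q = (β − φ) mod 2π = 3.390124 rad → L = 1.36·(6.111093 + 6.580840 + 3.390124) = 1.36·16.082057 = 21.871597 m
RLR: c = (6 − d² + 2cos(α−β) + 2d(sin α − sin β))/8 = -5.573325, |c| > 1 → infeasible
LRL: c = (6 − d² + 2cos(α−β) − 2d(sin α − sin β))/8 = -3.864737, |c| > 1 → infeasible
Shortest: LSL with L = 13.328867 m ≈ 13.3289 m

13.3289 m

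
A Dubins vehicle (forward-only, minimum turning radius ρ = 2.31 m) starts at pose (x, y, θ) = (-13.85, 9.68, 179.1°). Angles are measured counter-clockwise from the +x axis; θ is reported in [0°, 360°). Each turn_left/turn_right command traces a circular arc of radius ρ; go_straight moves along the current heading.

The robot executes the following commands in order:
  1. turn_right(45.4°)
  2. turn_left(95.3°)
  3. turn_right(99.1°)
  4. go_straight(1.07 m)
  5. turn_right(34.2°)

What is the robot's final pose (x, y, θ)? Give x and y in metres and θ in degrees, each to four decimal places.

(-23.6255, 12.4203, 95.7000°)

set_pose: (x, y, θ) = (-13.8500, 9.6800, 179.1000°), ρ = 2.31
turn_right(45.4°): centre at ρ to the right, rotate −45.4° → (-15.4838, 10.3938, 133.7000°)
turn_left(95.3°): centre at ρ to the left, rotate +95.3° → (-18.8972, 10.3133, 229.0000°)
turn_right(99.1°): centre at ρ to the right, rotate −99.1° → (-22.4127, 10.3471, 129.9000°)
go_straight(1.07): x += 1.07·cos θ, y += 1.07·sin θ → (-23.0991, 11.1679, 129.9000°)
turn_right(34.2°): centre at ρ to the right, rotate −34.2° → (-23.6255, 12.4203, 95.7000°)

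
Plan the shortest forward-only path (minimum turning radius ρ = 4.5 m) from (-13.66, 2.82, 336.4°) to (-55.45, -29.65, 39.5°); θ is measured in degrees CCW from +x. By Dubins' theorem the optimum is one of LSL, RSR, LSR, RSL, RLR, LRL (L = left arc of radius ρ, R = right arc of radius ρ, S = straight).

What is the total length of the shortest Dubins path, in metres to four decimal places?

Let ψ = atan2(Δy, Δx) = atan2(-32.47, -41.79) = -142.1535° be the start→goal bearing.
Normalize: d = |goal − start| / ρ = 52.921687/4.5 = 11.760375, α = (θ_start − ψ) mod 360° = 118.5535° = 2.069149 rad, β = (θ_goal − ψ) mod 360° = 181.6535° = 3.170452 rad.
Common terms: sin α = 0.878371, cos α = -0.477979, sin β = -0.028855, cos β = -0.999584, cos(α−β) = 0.452435, d² = 138.306420. Work in radians in the unit-radius frame; every candidate has L = ρ·(t + p + q).
LSL: p² = 2 + d² − 2cos(α−β) + 2d(sin α − sin β) = 160.740191; p = √p² = 12.678336; φ = atan2(cos β − cos α, d + sin α − sin β) = -0.041153 rad; t = (φ − α) mod 2π = 4.172883 rad, q = (β − φ) mod 2π = 3.211605 rad → L = 4.5·(4.172883 + 12.678336 + 3.211605) = 4.5·20.062824 = 90.282706 m
RSR: p² = 2 + d² − 2cos(α−β) + 2d(sin β − sin α) = 118.062909; p = √p² = 10.865676; φ = atan2(cos α − cos β, d − sin α + sin β) = 0.048023 rad; t = (α − φ) mod 2π = 2.021126 rad, q = (φ − β) mod 2π = 3.160757 rad → L = 4.5·(2.021126 + 10.865676 + 3.160757) = 4.5·16.047558 = 72.214012 m
LSR: p² = d² − 2 + 2cos(α−β) + 2d(sin α + sin β) = 157.192545; p = √p² = 12.537645; φ = atan2(−cos α − cos β, d + sin α + sin β) − atan2(−2, p) = 0.274830 rad; t = (φ − α) mod 2π = 4.488866 rad, q = (φ − β) mod 2π = 3.387563 rad → L = 4.5·(4.488866 + 12.537645 + 3.387563) = 4.5·20.414075 = 91.863336 m
RSL: p² = d² − 2 + 2cos(α−β) − 2d(sin α + sin β) = 117.230033; p = √p² = 10.827282; φ = atan2(cos α + cos β, d − sin α − sin β) − atan2(2, p) = -0.317262 rad; t = (α − φ) mod 2π = 2.386411 rad, q = (β − φ) mod 2π = 3.487714 rad → L = 4.5·(2.386411 + 10.827282 + 3.487714) = 4.5·16.701407 = 75.156331 m
RLR: c = (6 − d² + 2cos(α−β) + 2d(sin α − sin β))/8 = -13.757864, |c| > 1 → infeasible
LRL: c = (6 − d² + 2cos(α−β) − 2d(sin α − sin β))/8 = -19.092524, |c| > 1 → infeasible
Shortest: RSR with L = 72.214012 m ≈ 72.2140 m

72.2140 m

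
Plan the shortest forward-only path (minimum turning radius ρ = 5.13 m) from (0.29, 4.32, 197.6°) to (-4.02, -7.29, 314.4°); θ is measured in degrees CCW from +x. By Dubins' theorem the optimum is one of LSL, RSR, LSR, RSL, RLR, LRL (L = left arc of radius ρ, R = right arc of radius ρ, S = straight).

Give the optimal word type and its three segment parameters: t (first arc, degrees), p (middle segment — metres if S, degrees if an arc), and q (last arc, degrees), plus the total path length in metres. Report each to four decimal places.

LSL: t = 37.3551°, p = 3.8242 m, q = 79.4449°, L = 14.2819 m

Let ψ = atan2(Δy, Δx) = atan2(-11.61, -4.31) = -110.3665° be the start→goal bearing.
Normalize: d = |goal − start| / ρ = 12.384192/5.13 = 2.414072, α = (θ_start − ψ) mod 360° = 307.9665° = 5.375030 rad, β = (θ_goal − ψ) mod 360° = 64.7665° = 1.130389 rad.
Common terms: sin α = -0.788370, cos α = 0.615201, sin β = 0.904578, cos β = 0.426308, cos(α−β) = -0.450878, d² = 5.827746. Work in radians in the unit-radius frame; every candidate has L = ρ·(t + p + q).
LSL: p² = 2 + d² − 2cos(α−β) + 2d(sin α − sin β) = 0.555700; p = √p² = 0.745453; φ = atan2(cos β − cos α, d + sin α − sin β) = -0.256187 rad; t = (φ − α) mod 2π = 0.651969 rad, q = (β − φ) mod 2π = 1.386576 rad → L = 5.13·(0.651969 + 0.745453 + 1.386576) = 5.13·2.783998 = 14.281908 m
RSR: p² = 2 + d² − 2cos(α−β) + 2d(sin β − sin α) = 16.903301; p = √p² = 4.111362; φ = atan2(cos α − cos β, d − sin α + sin β) = 0.045960 rad; t = (α − φ) mod 2π = 5.329069 rad, q = (φ − β) mod 2π = 5.198757 rad → L = 5.13·(5.329069 + 4.111362 + 5.198757) = 5.13·14.639188 = 75.099037 m
LSR: p² = d² − 2 + 2cos(α−β) + 2d(sin α + sin β) = 3.487059; p = √p² = 1.867367; φ = atan2(−cos α − cos β, d + sin α + sin β) − atan2(−2, p) = 0.429199 rad; t = (φ − α) mod 2π = 1.337354 rad, q = (φ − β) mod 2π = 5.581995 rad → L = 5.13·(1.337354 + 1.867367 + 5.581995) = 5.13·8.786716 = 45.075852 m
RSL: p² = d² − 2 + 2cos(α−β) − 2d(sin α + sin β) = 2.364923; p = √p² = 1.537831; φ = atan2(cos α + cos β, d − sin α − sin β) − atan2(2, p) = -0.489745 rad; t = (α − φ) mod 2π = 5.864775 rad, q = (β − φ) mod 2π = 1.620134 rad → L = 5.13·(5.864775 + 1.537831 + 1.620134) = 5.13·9.022739 = 46.286653 m
RLR: c = (6 − d² + 2cos(α−β) + 2d(sin α − sin β))/8 = -1.112913, |c| > 1 → infeasible
LRL: c = (6 − d² + 2cos(α−β) − 2d(sin α − sin β))/8 = 0.930537; p = 2π − arccos c = 5.908267 rad; φ = atan2(cos β − cos α, d + sin α − sin β) = -0.256187 rad; t = (φ − α + p/2) mod 2π = 3.606102 rad, q = (β − α − t + p) mod 2π = 4.340709 rad → L = 5.13·(3.606102 + 5.908267 + 4.340709) = 5.13·13.855078 = 71.076551 m
Shortest: LSL with L = 14.281908 m ≈ 14.2819 m
Convert LSL to answer units (arcs ×180/π): t = 0.651969·180/π = 37.3551°, p = ρ·p = 5.13·0.745453 = 3.8242 m, q = 1.386576·180/π = 79.4449°, L = 14.2819 m.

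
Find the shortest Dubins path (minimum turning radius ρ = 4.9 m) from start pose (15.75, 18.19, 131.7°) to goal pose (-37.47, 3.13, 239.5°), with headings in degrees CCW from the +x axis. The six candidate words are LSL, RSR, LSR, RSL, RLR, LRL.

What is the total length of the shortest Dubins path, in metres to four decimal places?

Let ψ = atan2(Δy, Δx) = atan2(-15.06, -53.22) = -164.1997° be the start→goal bearing.
Normalize: d = |goal − start| / ρ = 55.309782/4.9 = 11.287711, α = (θ_start − ψ) mod 360° = 295.8997° = 5.164425 rad, β = (θ_goal − ψ) mod 360° = 43.6997° = 0.762704 rad.
Common terms: sin α = -0.899560, cos α = 0.436798, sin β = 0.690879, cos β = 0.722970, cos(α−β) = -0.305695, d² = 127.412411. Work in radians in the unit-radius frame; every candidate has L = ρ·(t + p + q).
LSL: p² = 2 + d² − 2cos(α−β) + 2d(sin α − sin β) = 94.118974; p = √p² = 9.701493; φ = atan2(cos β − cos α, d + sin α − sin β) = 0.029502 rad; t = (φ − α) mod 2π = 1.148263 rad, q = (β − φ) mod 2π = 0.733202 rad → L = 4.9·(1.148263 + 9.701493 + 0.733202) = 4.9·11.582958 = 56.756496 m
RSR: p² = 2 + d² − 2cos(α−β) + 2d(sin β − sin α) = 165.928630; p = √p² = 12.881329; φ = atan2(cos α − cos β, d − sin α + sin β) = -0.022218 rad; t = (α − φ) mod 2π = 5.186643 rad, q = (φ − β) mod 2π = 5.498263 rad → L = 4.9·(5.186643 + 12.881329 + 5.498263) = 4.9·23.566234 = 115.474549 m
LSR: p² = d² − 2 + 2cos(α−β) + 2d(sin α + sin β) = 120.089969; p = √p² = 10.958557; φ = atan2(−cos α − cos β, d + sin α + sin β) − atan2(−2, p) = 0.076218 rad; t = (φ − α) mod 2π = 1.194978 rad, q = (φ − β) mod 2π = 5.596698 rad → L = 4.9·(1.194978 + 10.958557 + 5.596698) = 4.9·17.750233 = 86.976144 m
RSL: p² = d² − 2 + 2cos(α−β) − 2d(sin α + sin β) = 129.512073; p = √p² = 11.380337; φ = atan2(cos α + cos β, d − sin α − sin β) − atan2(2, p) = -0.073424 rad; t = (α − φ) mod 2π = 5.237849 rad, q = (β − φ) mod 2π = 0.836129 rad → L = 4.9·(5.237849 + 11.380337 + 0.836129) = 4.9·17.454315 = 85.526143 m
RLR: c = (6 − d² + 2cos(α−β) + 2d(sin α − sin β))/8 = -19.741079, |c| > 1 → infeasible
LRL: c = (6 − d² + 2cos(α−β) − 2d(sin α − sin β))/8 = -10.764872, |c| > 1 → infeasible
Shortest: LSL with L = 56.756496 m ≈ 56.7565 m

56.7565 m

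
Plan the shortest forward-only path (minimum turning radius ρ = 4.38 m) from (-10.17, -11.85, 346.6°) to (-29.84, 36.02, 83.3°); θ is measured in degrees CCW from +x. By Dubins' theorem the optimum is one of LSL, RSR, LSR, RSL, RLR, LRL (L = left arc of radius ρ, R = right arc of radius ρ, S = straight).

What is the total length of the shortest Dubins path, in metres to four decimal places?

Let ψ = atan2(Δy, Δx) = atan2(47.87, -19.67) = 112.3380° be the start→goal bearing.
Normalize: d = |goal − start| / ρ = 51.753703/4.38 = 11.815914, α = (θ_start − ψ) mod 360° = 234.2620° = 4.088644 rad, β = (θ_goal − ψ) mod 360° = 330.9620° = 5.776377 rad.
Common terms: sin α = -0.811697, cos α = -0.584079, sin β = -0.485389, cos β = 0.874298, cos(α−β) = -0.116671, d² = 139.615823. Work in radians in the unit-radius frame; every candidate has L = ρ·(t + p + q).
LSL: p² = 2 + d² − 2cos(α−β) + 2d(sin α − sin β) = 134.137930; p = √p² = 11.581793; φ = atan2(cos β − cos α, d + sin α − sin β) = 0.126255 rad; t = (φ − α) mod 2π = 2.320797 rad, q = (β − φ) mod 2π = 5.650122 rad → L = 4.38·(2.320797 + 11.581793 + 5.650122) = 4.38·19.552712 = 85.640877 m
RSR: p² = 2 + d² − 2cos(α−β) + 2d(sin β − sin α) = 149.560400; p = √p² = 12.229489; φ = atan2(cos α − cos β, d − sin α + sin β) = -0.119535 rad; t = (α − φ) mod 2π = 4.208179 rad, q = (φ − β) mod 2π = 0.387273 rad → L = 4.38·(4.208179 + 12.229489 + 0.387273) = 4.38·16.824941 = 73.693241 m
LSR: p² = d² − 2 + 2cos(α−β) + 2d(sin α + sin β) = 106.729973; p = √p² = 10.331020; φ = atan2(−cos α − cos β, d + sin α + sin β) − atan2(−2, p) = 0.163643 rad; t = (φ − α) mod 2π = 2.358185 rad, q = (φ − β) mod 2π = 0.670451 rad → L = 4.38·(2.358185 + 10.331020 + 0.670451) = 4.38·13.359656 = 58.515292 m
RSL: p² = d² − 2 + 2cos(α−β) − 2d(sin α + sin β) = 168.034991; p = √p² = 12.962831; φ = atan2(cos α + cos β, d − sin α − sin β) − atan2(2, p) = -0.130952 rad; t = (α − φ) mod 2π = 4.219595 rad, q = (β − φ) mod 2π = 5.907329 rad → L = 4.38·(4.219595 + 12.962831 + 5.907329) = 4.38·23.089755 = 101.133127 m
RLR: c = (6 − d² + 2cos(α−β) + 2d(sin α − sin β))/8 = -17.695050, |c| > 1 → infeasible
LRL: c = (6 − d² + 2cos(α−β) − 2d(sin α − sin β))/8 = -15.767241, |c| > 1 → infeasible
Shortest: LSR with L = 58.515292 m ≈ 58.5153 m

58.5153 m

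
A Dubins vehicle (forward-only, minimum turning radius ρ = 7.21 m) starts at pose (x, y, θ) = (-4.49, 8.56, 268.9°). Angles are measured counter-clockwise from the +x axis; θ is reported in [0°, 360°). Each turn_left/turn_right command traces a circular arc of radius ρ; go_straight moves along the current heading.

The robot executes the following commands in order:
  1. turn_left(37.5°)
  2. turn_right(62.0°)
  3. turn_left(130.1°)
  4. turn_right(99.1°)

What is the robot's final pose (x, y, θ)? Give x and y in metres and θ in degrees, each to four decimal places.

(14.9050, -19.6484, 275.4000°)

set_pose: (x, y, θ) = (-4.4900, 8.5600, 268.9000°), ρ = 7.21
turn_left(37.5°): centre at ρ to the left, rotate +37.5° → (-3.0846, 4.1430, 306.4000°)
turn_right(62.0°): centre at ρ to the right, rotate −62.0° → (-2.3857, -3.2509, 244.4000°)
turn_left(130.1°): centre at ρ to the left, rotate +130.1° → (5.9218, -13.3465, 374.5000° ≡ 14.5000°)
turn_right(99.1°): centre at ρ to the right, rotate −99.1° → (14.9050, -19.6484, -84.6000° ≡ 275.4000°)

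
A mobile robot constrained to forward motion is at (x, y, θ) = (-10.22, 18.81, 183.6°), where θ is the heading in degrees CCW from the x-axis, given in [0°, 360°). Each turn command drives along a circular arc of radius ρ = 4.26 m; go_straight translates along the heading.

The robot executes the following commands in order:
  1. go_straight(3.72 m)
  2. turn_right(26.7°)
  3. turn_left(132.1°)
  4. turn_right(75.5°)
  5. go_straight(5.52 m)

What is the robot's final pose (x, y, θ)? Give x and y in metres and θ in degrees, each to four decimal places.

set_pose: (x, y, θ) = (-10.2200, 18.8100, 183.6000°), ρ = 4.26
go_straight(3.72): x += 3.72·cos θ, y += 3.72·sin θ → (-13.9327, 18.5764, 183.6000°)
turn_right(26.7°): centre at ρ to the right, rotate −26.7° → (-15.8715, 18.9096, 156.9000°)
turn_left(132.1°): centre at ρ to the left, rotate +132.1° → (-21.5708, 13.6042, 289.0000°)
turn_right(75.5°): centre at ρ to the right, rotate −75.5° → (-23.2474, 8.6649, 213.5000°)
go_straight(5.52): x += 5.52·cos θ, y += 5.52·sin θ → (-27.8505, 5.6182, 213.5000°)

(-27.8505, 5.6182, 213.5000°)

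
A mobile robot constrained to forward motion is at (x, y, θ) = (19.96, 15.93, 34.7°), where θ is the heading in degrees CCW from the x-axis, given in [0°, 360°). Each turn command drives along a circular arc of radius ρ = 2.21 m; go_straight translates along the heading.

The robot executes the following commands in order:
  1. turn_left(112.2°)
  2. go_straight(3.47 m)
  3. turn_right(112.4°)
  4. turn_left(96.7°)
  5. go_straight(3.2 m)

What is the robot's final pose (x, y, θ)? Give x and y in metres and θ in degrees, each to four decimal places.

(15.2603, 30.8507, 131.2000°)

set_pose: (x, y, θ) = (19.9600, 15.9300, 34.7000°), ρ = 2.21
turn_left(112.2°): centre at ρ to the left, rotate +112.2° → (19.9088, 19.5983, 146.9000°)
go_straight(3.47): x += 3.47·cos θ, y += 3.47·sin θ → (17.0019, 21.4933, 146.9000°)
turn_right(112.4°): centre at ρ to the right, rotate −112.4° → (16.9570, 25.1659, 34.5000°)
turn_left(96.7°): centre at ρ to the left, rotate +96.7° → (17.3681, 28.4430, 131.2000°)
go_straight(3.2): x += 3.2·cos θ, y += 3.2·sin θ → (15.2603, 30.8507, 131.2000°)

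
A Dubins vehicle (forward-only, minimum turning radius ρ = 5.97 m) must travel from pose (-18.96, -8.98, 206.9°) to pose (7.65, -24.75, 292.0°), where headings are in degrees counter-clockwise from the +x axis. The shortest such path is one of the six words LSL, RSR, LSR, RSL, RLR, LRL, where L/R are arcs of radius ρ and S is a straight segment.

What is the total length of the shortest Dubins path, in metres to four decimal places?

Let ψ = atan2(Δy, Δx) = atan2(-15.77, 26.61) = -30.6524° be the start→goal bearing.
Normalize: d = |goal − start| / ρ = 30.931941/5.97 = 5.181230, α = (θ_start − ψ) mod 360° = 237.5524° = 4.146072 rad, β = (θ_goal − ψ) mod 360° = 322.6524° = 5.631347 rad.
Common terms: sin α = -0.843883, cos α = -0.536527, sin β = -0.606649, cos β = 0.794970, cos(α−β) = 0.085417, d² = 26.845141. Work in radians in the unit-radius frame; every candidate has L = ρ·(t + p + q).
LSL: p² = 2 + d² − 2cos(α−β) + 2d(sin α − sin β) = 26.215976; p = √p² = 5.120154; φ = atan2(cos β − cos α, d + sin α − sin β) = 0.263074 rad; t = (φ − α) mod 2π = 2.400187 rad, q = (β − φ) mod 2π = 5.368273 rad → L = 5.97·(2.400187 + 5.120154 + 5.368273) = 5.97·12.888614 = 76.945028 m
RSR: p² = 2 + d² − 2cos(α−β) + 2d(sin β − sin α) = 31.132639; p = √p² = 5.579663; φ = atan2(cos α − cos β, d − sin α + sin β) = -0.240959 rad; t = (α − φ) mod 2π = 4.387031 rad, q = (φ − β) mod 2π = 0.410879 rad → L = 5.97·(4.387031 + 5.579663 + 0.410879) = 5.97·10.377573 = 61.954111 m
LSR: p² = d² − 2 + 2cos(α−β) + 2d(sin α + sin β) = 9.984903; p = √p² = 3.159890; φ = atan2(−cos α − cos β, d + sin α + sin β) − atan2(−2, p) = 0.495120 rad; t = (φ − α) mod 2π = 2.632233 rad, q = (φ − β) mod 2π = 1.146958 rad → L = 5.97·(2.632233 + 3.159890 + 1.146958) = 5.97·6.939080 = 41.426310 m
RSL: p² = d² − 2 + 2cos(α−β) − 2d(sin α + sin β) = 40.047048; p = √p² = 6.328274; φ = atan2(cos α + cos β, d − sin α − sin β) − atan2(2, p) = -0.267158 rad; t = (α − φ) mod 2π = 4.413230 rad, q = (β − φ) mod 2π = 5.898505 rad → L = 5.97·(4.413230 + 6.328274 + 5.898505) = 5.97·16.640009 = 99.340852 m
RLR: c = (6 − d² + 2cos(α−β) + 2d(sin α − sin β))/8 = -2.891580, |c| > 1 → infeasible
LRL: c = (6 − d² + 2cos(α−β) − 2d(sin α − sin β))/8 = -2.276997, |c| > 1 → infeasible
Shortest: LSR with L = 41.426310 m ≈ 41.4263 m

41.4263 m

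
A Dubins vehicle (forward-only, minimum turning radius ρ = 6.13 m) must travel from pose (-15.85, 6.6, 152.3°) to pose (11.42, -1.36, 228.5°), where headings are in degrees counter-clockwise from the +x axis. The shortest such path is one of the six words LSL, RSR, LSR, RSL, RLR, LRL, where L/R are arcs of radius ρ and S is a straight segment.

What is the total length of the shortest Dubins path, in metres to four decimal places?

Let ψ = atan2(Δy, Δx) = atan2(-7.96, 27.27) = -16.2723° be the start→goal bearing.
Normalize: d = |goal − start| / ρ = 28.408001/6.13 = 4.634258, α = (θ_start − ψ) mod 360° = 168.5723° = 2.942142 rad, β = (θ_goal − ψ) mod 360° = 244.7723° = 4.272083 rad.
Common terms: sin α = 0.198131, cos α = -0.980176, sin β = -0.904621, cos β = -0.426217, cos(α−β) = 0.238533, d² = 21.476346. Work in radians in the unit-radius frame; every candidate has L = ρ·(t + p + q).
LSL: p² = 2 + d² − 2cos(α−β) + 2d(sin α − sin β) = 33.220156; p = √p² = 5.763693; φ = atan2(cos β − cos α, d + sin α − sin β) = 0.096260 rad; t = (φ − α) mod 2π = 3.437304 rad, q = (β − φ) mod 2π = 4.175822 rad → L = 6.13·(3.437304 + 5.763693 + 4.175822) = 6.13·13.376819 = 81.999901 m
RSR: p² = 2 + d² − 2cos(α−β) + 2d(sin β − sin α) = 12.778402; p = √p² = 3.574689; φ = atan2(cos α − cos β, d − sin α + sin β) = -0.155594 rad; t = (α − φ) mod 2π = 3.097736 rad, q = (φ − β) mod 2π = 1.855509 rad → L = 6.13·(3.097736 + 3.574689 + 1.855509) = 6.13·8.527934 = 52.276232 m
LSR: p² = d² − 2 + 2cos(α−β) + 2d(sin α + sin β) = 13.405299; p = √p² = 3.661325; φ = atan2(−cos α − cos β, d + sin α + sin β) − atan2(−2, p) = 0.843800 rad; t = (φ − α) mod 2π = 4.184844 rad, q = (φ − β) mod 2π = 2.854903 rad → L = 6.13·(4.184844 + 3.661325 + 2.854903) = 6.13·10.701072 = 65.597571 m
RSL: p² = d² − 2 + 2cos(α−β) − 2d(sin α + sin β) = 26.501527; p = √p² = 5.147963; φ = atan2(cos α + cos β, d − sin α − sin β) − atan2(2, p) = -0.628043 rad; t = (α − φ) mod 2π = 3.570185 rad, q = (β − φ) mod 2π = 4.900126 rad → L = 6.13·(3.570185 + 5.147963 + 4.900126) = 6.13·13.618274 = 83.480020 m
RLR: c = (6 − d² + 2cos(α−β) + 2d(sin α − sin β))/8 = -0.597300; p = 2π − arccos c = 4.072258 rad; φ = atan2(cos α − cos β, d − sin α + sin β) = -0.155594 rad; t = (α − φ + p/2) mod 2π = 5.133865 rad, q = (α − β − t + p) mod 2π = 3.891638 rad → L = 6.13·(5.133865 + 4.072258 + 3.891638) = 6.13·13.097761 = 80.289275 m
LRL: c = (6 − d² + 2cos(α−β) − 2d(sin α − sin β))/8 = -3.152519, |c| > 1 → infeasible
Shortest: RSR with L = 52.276232 m ≈ 52.2762 m

52.2762 m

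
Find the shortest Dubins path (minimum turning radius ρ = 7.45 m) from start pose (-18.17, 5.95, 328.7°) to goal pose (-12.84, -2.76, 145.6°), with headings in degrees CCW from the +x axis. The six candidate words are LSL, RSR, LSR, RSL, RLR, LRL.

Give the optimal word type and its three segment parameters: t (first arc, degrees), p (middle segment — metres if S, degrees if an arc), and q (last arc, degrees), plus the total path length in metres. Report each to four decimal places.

LRL: t = 68.0184°, p = 268.2000°, q = 17.0816°, L = 45.9385 m

Let ψ = atan2(Δy, Δx) = atan2(-8.71, 5.33) = -58.5359° be the start→goal bearing.
Normalize: d = |goal − start| / ρ = 10.211415/7.45 = 1.370660, α = (θ_start − ψ) mod 360° = 27.2359° = 0.475355 rad, β = (θ_goal − ψ) mod 360° = 204.1359° = 3.562843 rad.
Common terms: sin α = 0.457654, cos α = 0.889130, sin β = -0.408902, cos β = -0.912578, cos(α−β) = -0.998537, d² = 1.878708. Work in radians in the unit-radius frame; every candidate has L = ρ·(t + p + q).
LSL: p² = 2 + d² − 2cos(α−β) + 2d(sin α − sin β) = 8.251289; p = √p² = 2.872506; φ = atan2(cos β − cos α, d + sin α − sin β) = -0.677986 rad; t = (φ − α) mod 2π = 5.129844 rad, q = (β − φ) mod 2π = 4.240828 rad → L = 7.45·(5.129844 + 2.872506 + 4.240828) = 7.45·12.243178 = 91.211679 m
RSR: p² = 2 + d² − 2cos(α−β) + 2d(sin β − sin α) = 3.500274; p = √p² = 1.870902; φ = atan2(cos α − cos β, d − sin α + sin β) = 1.297981 rad; t = (α − φ) mod 2π = 5.460560 rad, q = (φ − β) mod 2π = 4.018323 rad → L = 7.45·(5.460560 + 1.870902 + 4.018323) = 7.45·11.349785 = 84.555900 m
LSR: p² = d² − 2 + 2cos(α−β) + 2d(sin α + sin β) = -1.984718 < 0 → infeasible
RSL: p² = d² − 2 + 2cos(α−β) − 2d(sin α + sin β) = -2.252012 < 0 → infeasible
RLR: c = (6 − d² + 2cos(α−β) + 2d(sin α − sin β))/8 = 0.562466; p = 2π − arccos c = 5.309754 rad; φ = atan2(cos α − cos β, d − sin α + sin β) = 1.297981 rad; t = (α − φ + p/2) mod 2π = 1.832252 rad, q = (α − β − t + p) mod 2π = 0.390015 rad → L = 7.45·(1.832252 + 5.309754 + 0.390015) = 7.45·7.532020 = 56.113552 m
LRL: c = (6 − d² + 2cos(α−β) − 2d(sin α − sin β))/8 = -0.031411; p = 2π − arccos c = 4.680973 rad; φ = atan2(cos β − cos α, d + sin α − sin β) = -0.677986 rad; t = (φ − α + p/2) mod 2π = 1.187145 rad, q = (β − α − t + p) mod 2π = 0.298130 rad → L = 7.45·(1.187145 + 4.680973 + 0.298130) = 7.45·6.166248 = 45.938545 m
Shortest: LRL with L = 45.938545 m ≈ 45.9385 m
Convert LRL to answer units (arcs ×180/π): t = 1.187145·180/π = 68.0184°, p = 4.680973·180/π = 268.2000°, q = 0.298130·180/π = 17.0816°, L = 45.9385 m.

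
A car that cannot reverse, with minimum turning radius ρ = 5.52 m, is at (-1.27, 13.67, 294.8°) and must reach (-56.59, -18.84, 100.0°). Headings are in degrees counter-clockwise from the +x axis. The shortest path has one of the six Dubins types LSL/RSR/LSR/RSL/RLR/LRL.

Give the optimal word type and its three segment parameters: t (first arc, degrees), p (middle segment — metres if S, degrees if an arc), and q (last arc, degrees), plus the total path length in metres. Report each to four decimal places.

Let ψ = atan2(Δy, Δx) = atan2(-32.51, -55.32) = -149.5585° be the start→goal bearing.
Normalize: d = |goal − start| / ρ = 64.165431/5.52 = 11.624172, α = (θ_start − ψ) mod 360° = 84.3585° = 1.472333 rad, β = (θ_goal − ψ) mod 360° = 249.5585° = 4.355617 rad.
Common terms: sin α = 0.995156, cos α = 0.098305, sin β = -0.937029, cos β = -0.349252, cos(α−β) = -0.966823, d² = 135.121380. Work in radians in the unit-radius frame; every candidate has L = ρ·(t + p + q).
LSL: p² = 2 + d² − 2cos(α−β) + 2d(sin α − sin β) = 183.975137; p = √p² = 13.563743; φ = atan2(cos β − cos α, d + sin α − sin β) = -0.033003 rad; t = (φ − α) mod 2π = 4.777850 rad, q = (β − φ) mod 2π = 4.388619 rad → L = 5.52·(4.777850 + 13.563743 + 4.388619) = 5.52·22.730213 = 125.470774 m
RSR: p² = 2 + d² − 2cos(α−β) + 2d(sin β − sin α) = 94.134917; p = √p² = 9.702315; φ = atan2(cos α − cos β, d − sin α + sin β) = 0.046145 rad; t = (α − φ) mod 2π = 1.426188 rad, q = (φ − β) mod 2π = 1.973714 rad → L = 5.52·(1.426188 + 9.702315 + 1.973714) = 5.52·13.102216 = 72.324234 m
LSR: p² = d² − 2 + 2cos(α−β) + 2d(sin α + sin β) = 132.539099; p = √p² = 11.512563; φ = atan2(−cos α − cos β, d + sin α + sin β) − atan2(−2, p) = 0.193484 rad; t = (φ − α) mod 2π = 5.004337 rad, q = (φ − β) mod 2π = 2.121053 rad → L = 5.52·(5.004337 + 11.512563 + 2.121053) = 5.52·18.637952 = 102.881498 m
RSL: p² = d² − 2 + 2cos(α−β) − 2d(sin α + sin β) = 129.836367; p = √p² = 11.394576; φ = atan2(cos α + cos β, d − sin α − sin β) − atan2(2, p) = -0.195446 rad; t = (α − φ) mod 2π = 1.667778 rad, q = (β − φ) mod 2π = 4.551062 rad → L = 5.52·(1.667778 + 11.394576 + 4.551062) = 5.52·17.613417 = 97.226061 m
RLR: c = (6 − d² + 2cos(α−β) + 2d(sin α − sin β))/8 = -10.766865, |c| > 1 → infeasible
LRL: c = (6 − d² + 2cos(α−β) − 2d(sin α − sin β))/8 = -21.996892, |c| > 1 → infeasible
Shortest: RSR with L = 72.324234 m ≈ 72.3242 m
Convert RSR to answer units (arcs ×180/π): t = 1.426188·180/π = 81.7145°, p = ρ·p = 5.52·9.702315 = 53.5568 m, q = 1.973714·180/π = 113.0855°, L = 72.3242 m.

RSR: t = 81.7145°, p = 53.5568 m, q = 113.0855°, L = 72.3242 m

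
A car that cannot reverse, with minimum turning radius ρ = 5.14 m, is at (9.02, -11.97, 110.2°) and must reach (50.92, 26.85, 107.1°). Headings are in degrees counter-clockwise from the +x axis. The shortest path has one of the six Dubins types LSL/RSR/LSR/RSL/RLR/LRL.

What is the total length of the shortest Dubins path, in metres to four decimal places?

Let ψ = atan2(Δy, Δx) = atan2(38.82, 41.90) = 42.8148° be the start→goal bearing.
Normalize: d = |goal − start| / ρ = 57.119195/5.14 = 11.112684, α = (θ_start − ψ) mod 360° = 67.3852° = 1.176093 rad, β = (θ_goal − ψ) mod 360° = 64.2852° = 1.121988 rad.
Common terms: sin α = 0.923111, cos α = 0.384535, sin β = 0.900965, cos β = 0.433893, cos(α−β) = 0.998537, d² = 123.491741. Work in radians in the unit-radius frame; every candidate has L = ρ·(t + p + q).
LSL: p² = 2 + d² − 2cos(α−β) + 2d(sin α − sin β) = 123.986870; p = √p² = 11.134939; φ = atan2(cos β − cos α, d + sin α − sin β) = 0.004433 rad; t = (φ − α) mod 2π = 5.111525 rad, q = (β − φ) mod 2π = 1.117555 rad → L = 5.14·(5.111525 + 11.134939 + 1.117555) = 5.14·17.364019 = 89.251059 m
RSR: p² = 2 + d² − 2cos(α−β) + 2d(sin β − sin α) = 123.002465; p = √p² = 11.090648; φ = atan2(cos α − cos β, d − sin α + sin β) = -0.004450 rad; t = (α − φ) mod 2π = 1.180543 rad, q = (φ − β) mod 2π = 5.156747 rad → L = 5.14·(1.180543 + 11.090648 + 5.156747) = 5.14·17.427938 = 89.579602 m
LSR: p² = d² − 2 + 2cos(α−β) + 2d(sin α + sin β) = 164.029556; p = √p² = 12.807402; φ = atan2(−cos α − cos β, d + sin α + sin β) − atan2(−2, p) = 0.091729 rad; t = (φ − α) mod 2π = 5.198822 rad, q = (φ − β) mod 2π = 5.252927 rad → L = 5.14·(5.198822 + 12.807402 + 5.252927) = 5.14·23.259151 = 119.552035 m
RSL: p² = d² − 2 + 2cos(α−β) − 2d(sin α + sin β) = 82.948072; p = √p² = 9.107583; φ = atan2(cos α + cos β, d − sin α − sin β) − atan2(2, p) = -0.128282 rad; t = (α − φ) mod 2π = 1.304375 rad, q = (β − φ) mod 2π = 1.250270 rad → L = 5.14·(1.304375 + 9.107583 + 1.250270) = 5.14·11.662228 = 59.943852 m
RLR: c = (6 − d² + 2cos(α−β) + 2d(sin α − sin β))/8 = -14.375308, |c| > 1 → infeasible
LRL: c = (6 − d² + 2cos(α−β) − 2d(sin α − sin β))/8 = -14.498359, |c| > 1 → infeasible
Shortest: RSL with L = 59.943852 m ≈ 59.9439 m

59.9439 m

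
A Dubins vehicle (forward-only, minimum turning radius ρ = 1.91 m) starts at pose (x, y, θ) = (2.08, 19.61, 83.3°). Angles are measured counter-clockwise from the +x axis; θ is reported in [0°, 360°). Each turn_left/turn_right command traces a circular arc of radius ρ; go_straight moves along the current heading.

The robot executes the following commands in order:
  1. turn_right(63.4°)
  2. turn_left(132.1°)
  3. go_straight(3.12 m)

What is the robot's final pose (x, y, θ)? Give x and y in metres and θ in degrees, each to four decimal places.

(0.8186, 26.1302, 152.0000°)

set_pose: (x, y, θ) = (2.0800, 19.6100, 83.3000°), ρ = 1.91
turn_right(63.4°): centre at ρ to the right, rotate −63.4° → (3.3268, 21.1831, 19.9000°)
turn_left(132.1°): centre at ρ to the left, rotate +132.1° → (3.5734, 24.6655, 152.0000°)
go_straight(3.12): x += 3.12·cos θ, y += 3.12·sin θ → (0.8186, 26.1302, 152.0000°)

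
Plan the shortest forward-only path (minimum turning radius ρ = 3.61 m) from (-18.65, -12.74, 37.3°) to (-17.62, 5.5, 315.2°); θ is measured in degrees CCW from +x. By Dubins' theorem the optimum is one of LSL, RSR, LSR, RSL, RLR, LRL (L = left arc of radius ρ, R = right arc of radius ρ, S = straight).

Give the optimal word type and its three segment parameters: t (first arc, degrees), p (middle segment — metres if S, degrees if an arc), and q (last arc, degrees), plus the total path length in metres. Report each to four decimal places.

Let ψ = atan2(Δy, Δx) = atan2(18.24, 1.03) = 86.7680° be the start→goal bearing.
Normalize: d = |goal − start| / ρ = 18.269059/3.61 = 5.060681, α = (θ_start − ψ) mod 360° = 310.5320° = 5.419806 rad, β = (θ_goal − ψ) mod 360° = 228.4320° = 3.986891 rad.
Common terms: sin α = -0.760043, cos α = 0.649873, sin β = -0.748169, cos β = -0.663508, cos(α−β) = 0.137445, d² = 25.610493. Work in radians in the unit-radius frame; every candidate has L = ρ·(t + p + q).
LSL: p² = 2 + d² − 2cos(α−β) + 2d(sin α − sin β) = 27.215424; p = √p² = 5.216840; φ = atan2(cos β − cos α, d + sin α − sin β) = -0.254496 rad; t = (φ − α) mod 2π = 0.608883 rad, q = (β − φ) mod 2π = 4.241387 rad → L = 3.61·(0.608883 + 5.216840 + 4.241387) = 3.61·10.067110 = 36.342268 m
RSR: p² = 2 + d² − 2cos(α−β) + 2d(sin β − sin α) = 27.455783; p = √p² = 5.239827; φ = atan2(cos α − cos β, d − sin α + sin β) = 0.253355 rad; t = (α − φ) mod 2π = 5.166451 rad, q = (φ − β) mod 2π = 2.549650 rad → L = 3.61·(5.166451 + 5.239827 + 2.549650) = 3.61·12.955927 = 46.770897 m
LSR: p² = d² − 2 + 2cos(α−β) + 2d(sin α + sin β) = 8.620223; p = √p² = 2.936022; φ = atan2(−cos α − cos β, d + sin α + sin β) − atan2(−2, p) = 0.601831 rad; t = (φ − α) mod 2π = 1.465210 rad, q = (φ − β) mod 2π = 2.898125 rad → L = 3.61·(1.465210 + 2.936022 + 2.898125) = 3.61·7.299357 = 26.350678 m
RSL: p² = d² − 2 + 2cos(α−β) − 2d(sin α + sin β) = 39.150540; p = √p² = 6.257039; φ = atan2(cos α + cos β, d − sin α − sin β) − atan2(2, p) = -0.311452 rad; t = (α − φ) mod 2π = 5.731258 rad, q = (β − φ) mod 2π = 4.298343 rad → L = 3.61·(5.731258 + 6.257039 + 4.298343) = 3.61·16.286640 = 58.794772 m
RLR: c = (6 − d² + 2cos(α−β) + 2d(sin α − sin β))/8 = -2.431973, |c| > 1 → infeasible
LRL: c = (6 − d² + 2cos(α−β) − 2d(sin α − sin β))/8 = -2.401928, |c| > 1 → infeasible
Shortest: LSR with L = 26.350678 m ≈ 26.3507 m
Convert LSR to answer units (arcs ×180/π): t = 1.465210·180/π = 83.9503°, p = ρ·p = 3.61·2.936022 = 10.5990 m, q = 2.898125·180/π = 166.0503°, L = 26.3507 m.

LSR: t = 83.9503°, p = 10.5990 m, q = 166.0503°, L = 26.3507 m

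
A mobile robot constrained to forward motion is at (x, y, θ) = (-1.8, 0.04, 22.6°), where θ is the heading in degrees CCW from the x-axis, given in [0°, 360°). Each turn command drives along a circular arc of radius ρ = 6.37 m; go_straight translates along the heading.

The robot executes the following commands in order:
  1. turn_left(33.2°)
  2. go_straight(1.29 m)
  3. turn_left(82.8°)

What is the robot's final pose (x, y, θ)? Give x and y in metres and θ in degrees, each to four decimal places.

set_pose: (x, y, θ) = (-1.8000, 0.0400, 22.6000°), ρ = 6.37
turn_left(33.2°): centre at ρ to the left, rotate +33.2° → (1.0205, 2.3404, 55.8000°)
go_straight(1.29): x += 1.29·cos θ, y += 1.29·sin θ → (1.7456, 3.4073, 55.8000°)
turn_left(82.8°): centre at ρ to the left, rotate +82.8° → (0.6897, 11.7660, 138.6000°)

(0.6897, 11.7660, 138.6000°)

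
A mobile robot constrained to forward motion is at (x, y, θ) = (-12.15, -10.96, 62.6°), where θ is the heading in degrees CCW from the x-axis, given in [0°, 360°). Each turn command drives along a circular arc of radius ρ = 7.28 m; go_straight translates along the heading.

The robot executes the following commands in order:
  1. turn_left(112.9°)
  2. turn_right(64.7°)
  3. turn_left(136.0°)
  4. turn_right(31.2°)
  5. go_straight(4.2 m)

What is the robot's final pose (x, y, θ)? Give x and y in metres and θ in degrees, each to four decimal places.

(-43.6418, -0.8935, 215.6000°)

set_pose: (x, y, θ) = (-12.1500, -10.9600, 62.6000°), ρ = 7.28
turn_left(112.9°): centre at ρ to the left, rotate +112.9° → (-18.0421, -0.3522, 175.5000°)
turn_right(64.7°): centre at ρ to the right, rotate −64.7° → (-24.2765, 4.3202, 110.8000°)
turn_left(136.0°): centre at ρ to the left, rotate +136.0° → (-37.7733, 4.6029, 246.8000°)
turn_right(31.2°): centre at ρ to the right, rotate −31.2° → (-40.2267, 1.5514, 215.6000°)
go_straight(4.2): x += 4.2·cos θ, y += 4.2·sin θ → (-43.6418, -0.8935, 215.6000°)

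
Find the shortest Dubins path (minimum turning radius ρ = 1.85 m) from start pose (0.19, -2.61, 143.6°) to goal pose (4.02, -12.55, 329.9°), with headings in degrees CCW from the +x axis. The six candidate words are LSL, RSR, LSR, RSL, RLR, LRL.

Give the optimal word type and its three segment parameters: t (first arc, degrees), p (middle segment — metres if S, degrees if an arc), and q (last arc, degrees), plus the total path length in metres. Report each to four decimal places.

LSL: t = 166.9233°, p = 9.0120 m, q = 19.3767°, L = 15.0274 m

Let ψ = atan2(Δy, Δx) = atan2(-9.94, 3.83) = -68.9277° be the start→goal bearing.
Normalize: d = |goal − start| / ρ = 10.652347/1.85 = 5.758025, α = (θ_start − ψ) mod 360° = 212.5277° = 3.709309 rad, β = (θ_goal − ψ) mod 360° = 38.8277° = 0.677672 rad.
Common terms: sin α = -0.537708, cos α = -0.843131, sin β = 0.626981, cos β = 0.779035, cos(α−β) = -0.993961, d² = 33.154858. Work in radians in the unit-radius frame; every candidate has L = ρ·(t + p + q).
LSL: p² = 2 + d² − 2cos(α−β) + 2d(sin α − sin β) = 23.730164; p = √p² = 4.871362; φ = atan2(cos β − cos α, d + sin α − sin β) = 0.339484 rad; t = (φ − α) mod 2π = 2.913361 rad, q = (β − φ) mod 2π = 0.338188 rad → L = 1.85·(2.913361 + 4.871362 + 0.338188) = 1.85·8.122910 = 15.027384 m
RSR: p² = 2 + d² − 2cos(α−β) + 2d(sin β − sin α) = 50.555395; p = √p² = 7.110232; φ = atan2(cos α − cos β, d − sin α + sin β) = -0.230172 rad; t = (α − φ) mod 2π = 3.939481 rad, q = (φ − β) mod 2π = 5.375341 rad → L = 1.85·(3.939481 + 7.110232 + 5.375341) = 1.85·16.425054 = 30.386350 m
LSR: p² = d² − 2 + 2cos(α−β) + 2d(sin α + sin β) = 30.195010; p = √p² = 5.494999; φ = atan2(−cos α − cos β, d + sin α + sin β) − atan2(−2, p) = 0.360025 rad; t = (φ − α) mod 2π = 2.933901 rad, q = (φ − β) mod 2π = 5.965538 rad → L = 1.85·(2.933901 + 5.494999 + 5.965538) = 1.85·14.394438 = 26.629710 m
RSL: p² = d² − 2 + 2cos(α−β) − 2d(sin α + sin β) = 28.138861; p = √p² = 5.304608; φ = atan2(cos α + cos β, d − sin α − sin β) − atan2(2, p) = -0.371856 rad; t = (α − φ) mod 2π = 4.081165 rad, q = (β − φ) mod 2π = 1.049528 rad → L = 1.85·(4.081165 + 5.304608 + 1.049528) = 1.85·10.435301 = 19.305306 m
RLR: c = (6 − d² + 2cos(α−β) + 2d(sin α − sin β))/8 = -5.319424, |c| > 1 → infeasible
LRL: c = (6 − d² + 2cos(α−β) − 2d(sin α − sin β))/8 = -1.966271, |c| > 1 → infeasible
Shortest: LSL with L = 15.027384 m ≈ 15.0274 m
Convert LSL to answer units (arcs ×180/π): t = 2.913361·180/π = 166.9233°, p = ρ·p = 1.85·4.871362 = 9.0120 m, q = 0.338188·180/π = 19.3767°, L = 15.0274 m.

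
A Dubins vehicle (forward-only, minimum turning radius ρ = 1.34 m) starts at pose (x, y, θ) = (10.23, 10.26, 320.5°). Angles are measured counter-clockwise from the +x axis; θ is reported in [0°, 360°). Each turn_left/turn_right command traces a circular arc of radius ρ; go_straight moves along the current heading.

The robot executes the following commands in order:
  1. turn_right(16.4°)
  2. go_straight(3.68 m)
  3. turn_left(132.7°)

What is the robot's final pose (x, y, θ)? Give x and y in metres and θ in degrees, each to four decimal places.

(14.9646, 7.3753, 76.8000°)

set_pose: (x, y, θ) = (10.2300, 10.2600, 320.5000°), ρ = 1.34
turn_right(16.4°): centre at ρ to the right, rotate −16.4° → (10.4873, 9.9773, 304.1000°)
go_straight(3.68): x += 3.68·cos θ, y += 3.68·sin θ → (12.5504, 6.9300, 304.1000°)
turn_left(132.7°): centre at ρ to the left, rotate +132.7° → (14.9646, 7.3753, 436.8000° ≡ 76.8000°)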